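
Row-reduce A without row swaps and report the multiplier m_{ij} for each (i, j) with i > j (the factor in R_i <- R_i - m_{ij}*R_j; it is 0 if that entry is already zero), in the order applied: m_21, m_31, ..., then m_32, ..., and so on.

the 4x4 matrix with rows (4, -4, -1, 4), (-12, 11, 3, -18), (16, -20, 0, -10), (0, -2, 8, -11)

multipliers: -3, 4, 0, 4, 2, 2

Forward elimination:
R2 <- R2 - (-3)*R1:  [  0  -1   0  -6 ]
R3 <- R3 - (4)*R1:  [   0   -4    4  -26 ]
R4: entry in column 1 is already 0 -> m_{41} = 0 (no row operation needed)
R3 <- R3 - (4)*R2:  [  0   0   4  -2 ]
R4 <- R4 - (2)*R2:  [ 0  0  8  1 ]
R4 <- R4 - (2)*R3:  [ 0  0  0  5 ]
Multipliers (in order of application): m_{21} = -3, m_{31} = 4, m_{41} = 0, m_{32} = 4, m_{42} = 2, m_{43} = 2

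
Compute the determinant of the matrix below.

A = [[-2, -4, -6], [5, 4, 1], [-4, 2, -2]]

Forward elimination:
R2 <- R2 - (-5/2)*R1:  [   0   -6  -14 ]
R3 <- R3 - (2)*R1:  [  0  10  10 ]
R3 <- R3 - (-5/3)*R2:  [     0      0  -40/3 ]
Upper-triangular form:
[ -2  -4     -6 ]
[  0  -6    -14 ]
[  0   0  -40/3 ]
det(A) = (-1)^0 * (-2) * (-6) * (-40/3) = -160  (0 row swaps -> sign +1)

det(A) = -160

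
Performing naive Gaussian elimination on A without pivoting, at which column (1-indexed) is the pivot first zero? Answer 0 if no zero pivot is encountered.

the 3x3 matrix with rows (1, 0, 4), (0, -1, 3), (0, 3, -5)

Naive forward elimination:
R3 <- R3 - (-3)*R2:  [ 0  0  4 ]
All pivots nonzero; naive elimination completes without hitting a zero pivot.

first zero-pivot column = 0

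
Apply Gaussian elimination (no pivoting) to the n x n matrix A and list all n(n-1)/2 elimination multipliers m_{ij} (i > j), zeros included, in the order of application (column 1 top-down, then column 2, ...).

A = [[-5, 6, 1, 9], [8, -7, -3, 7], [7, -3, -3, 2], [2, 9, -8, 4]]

multipliers: -8/5, -7/5, -2/5, 27/13, 57/13, -19/17

Forward elimination:
R2 <- R2 - (-8/5)*R1:  [     0   13/5   -7/5  107/5 ]
R3 <- R3 - (-7/5)*R1:  [    0  27/5  -8/5  73/5 ]
R4 <- R4 - (-2/5)*R1:  [     0   57/5  -38/5   38/5 ]
R3 <- R3 - (27/13)*R2:  [       0        0    17/13  -388/13 ]
R4 <- R4 - (57/13)*R2:  [        0         0    -19/13  -1121/13 ]
R4 <- R4 - (-19/17)*R3:  [        0         0         0  -2033/17 ]
Multipliers (in order of application): m_{21} = -8/5, m_{31} = -7/5, m_{41} = -2/5, m_{32} = 27/13, m_{42} = 57/13, m_{43} = -19/17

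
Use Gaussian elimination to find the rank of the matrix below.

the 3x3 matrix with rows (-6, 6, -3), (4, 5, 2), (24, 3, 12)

Row reduction:
R2 <- R2 - (-2/3)*R1:  [ 0  9  0 ]
R3 <- R3 - (-4)*R1:  [  0  27   0 ]
R3 <- R3 - (3)*R2:  [ 0  0  0 ]
Row echelon form:
[ -6  6  -3 ]
[  0  9   0 ]
[  0  0   0 ]
Nonzero rows / pivot columns: 2

rank(A) = 2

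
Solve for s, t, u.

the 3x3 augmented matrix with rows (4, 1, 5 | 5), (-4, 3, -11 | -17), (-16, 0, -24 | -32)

Forward elimination on [A|b]:
R2 <- R2 - (-1)*R1:  [   0    4   -6  -12 ]
R3 <- R3 - (-4)*R1:  [   0    4   -4  -12 ]
R3 <- R3 - (1)*R2:  [ 0  0  2  0 ]
Row echelon form:
[ 4  1   5  |    5 ]
[ 0  4  -6  |  -12 ]
[ 0  0   2  |    0 ]
Back-substitution:
u = (0) / 2 = 0
t = (-12 - (-6)*(0)) / 4 = -3
s = (5 - (1)*(-3) - (5)*(0)) / 4 = 2

(2, -3, 0)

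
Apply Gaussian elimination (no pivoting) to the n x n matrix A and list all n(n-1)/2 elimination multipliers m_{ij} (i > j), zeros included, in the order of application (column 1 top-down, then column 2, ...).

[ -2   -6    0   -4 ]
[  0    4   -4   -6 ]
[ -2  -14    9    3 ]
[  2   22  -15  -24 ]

Forward elimination:
R2: entry in column 1 is already 0 -> m_{21} = 0 (no row operation needed)
R3 <- R3 - (1)*R1:  [  0  -8   9   7 ]
R4 <- R4 - (-1)*R1:  [   0   16  -15  -28 ]
R3 <- R3 - (-2)*R2:  [  0   0   1  -5 ]
R4 <- R4 - (4)*R2:  [  0   0   1  -4 ]
R4 <- R4 - (1)*R3:  [ 0  0  0  1 ]
Multipliers (in order of application): m_{21} = 0, m_{31} = 1, m_{41} = -1, m_{32} = -2, m_{42} = 4, m_{43} = 1

multipliers: 0, 1, -1, -2, 4, 1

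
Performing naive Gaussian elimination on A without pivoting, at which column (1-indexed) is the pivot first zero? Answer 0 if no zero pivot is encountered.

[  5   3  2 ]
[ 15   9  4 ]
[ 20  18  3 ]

Naive forward elimination:
R2 <- R2 - (3)*R1:  [  0   0  -2 ]
R3 <- R3 - (4)*R1:  [  0   6  -5 ]
Matrix at this point:
[ 5  3   2 ]
[ 0  0  -2 ]
[ 0  6  -5 ]
Pivot entry (2,2) is zero but row 3 has 6 in column 2 -> naive elimination stops; a row interchange (e.g. R2 <-> R3) would be required here.

first zero-pivot column = 2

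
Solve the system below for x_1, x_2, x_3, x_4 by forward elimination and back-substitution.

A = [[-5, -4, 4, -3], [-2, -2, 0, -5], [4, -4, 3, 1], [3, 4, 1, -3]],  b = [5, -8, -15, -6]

Forward elimination on [A|b]:
R2 <- R2 - (2/5)*R1:  [     0   -2/5   -8/5  -19/5    -10 ]
R3 <- R3 - (-4/5)*R1:  [     0  -36/5   31/5   -7/5    -11 ]
R4 <- R4 - (-3/5)*R1:  [     0    8/5   17/5  -24/5     -3 ]
R3 <- R3 - (18)*R2:  [   0    0   35   67  169 ]
R4 <- R4 - (-4)*R2:  [   0    0   -3  -20  -43 ]
R4 <- R4 - (-3/35)*R3:  [       0        0        0  -499/35  -998/35 ]
Row echelon form:
[ -5    -4     4       -3  |        5 ]
[  0  -2/5  -8/5    -19/5  |      -10 ]
[  0     0    35       67  |      169 ]
[  0     0     0  -499/35  |  -998/35 ]
Back-substitution:
x_4 = (-998/35) / (-499/35) = 2
x_3 = (169 - (67)*(2)) / 35 = 1
x_2 = (-10 - (-8/5)*(1) - (-19/5)*(2)) / (-2/5) = 2
x_1 = (5 - (-4)*(2) - (4)*(1) - (-3)*(2)) / -5 = -3

(-3, 2, 1, 2)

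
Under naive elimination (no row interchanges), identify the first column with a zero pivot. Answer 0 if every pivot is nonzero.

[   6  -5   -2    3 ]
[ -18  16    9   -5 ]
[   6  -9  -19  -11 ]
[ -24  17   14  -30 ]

Naive forward elimination:
R2 <- R2 - (-3)*R1:  [ 0  1  3  4 ]
R3 <- R3 - (1)*R1:  [   0   -4  -17  -14 ]
R4 <- R4 - (-4)*R1:  [   0   -3    6  -18 ]
R3 <- R3 - (-4)*R2:  [  0   0  -5   2 ]
R4 <- R4 - (-3)*R2:  [  0   0  15  -6 ]
R4 <- R4 - (-3)*R3:  [ 0  0  0  0 ]
Matrix at this point:
[ 6  -5  -2  3 ]
[ 0   1   3  4 ]
[ 0   0  -5  2 ]
[ 0   0   0  0 ]
Pivot entry (4,4) in the last row is zero and there are no rows below to swap with -> zero pivot in column 4 (A is singular).

first zero-pivot column = 4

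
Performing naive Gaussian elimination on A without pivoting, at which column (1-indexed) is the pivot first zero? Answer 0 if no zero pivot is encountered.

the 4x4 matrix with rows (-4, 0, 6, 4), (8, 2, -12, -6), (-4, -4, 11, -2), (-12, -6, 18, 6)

first zero-pivot column = 4

Naive forward elimination:
R2 <- R2 - (-2)*R1:  [ 0  2  0  2 ]
R3 <- R3 - (1)*R1:  [  0  -4   5  -6 ]
R4 <- R4 - (3)*R1:  [  0  -6   0  -6 ]
R3 <- R3 - (-2)*R2:  [  0   0   5  -2 ]
R4 <- R4 - (-3)*R2:  [ 0  0  0  0 ]
Matrix at this point:
[ -4  0  6   4 ]
[  0  2  0   2 ]
[  0  0  5  -2 ]
[  0  0  0   0 ]
Pivot entry (4,4) in the last row is zero and there are no rows below to swap with -> zero pivot in column 4 (A is singular).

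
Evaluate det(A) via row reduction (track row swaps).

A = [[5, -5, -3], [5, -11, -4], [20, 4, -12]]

Forward elimination:
R2 <- R2 - (1)*R1:  [  0  -6  -1 ]
R3 <- R3 - (4)*R1:  [  0  24   0 ]
R3 <- R3 - (-4)*R2:  [  0   0  -4 ]
Upper-triangular form:
[ 5  -5  -3 ]
[ 0  -6  -1 ]
[ 0   0  -4 ]
det(A) = (-1)^0 * (5) * (-6) * (-4) = 120  (0 row swaps -> sign +1)

det(A) = 120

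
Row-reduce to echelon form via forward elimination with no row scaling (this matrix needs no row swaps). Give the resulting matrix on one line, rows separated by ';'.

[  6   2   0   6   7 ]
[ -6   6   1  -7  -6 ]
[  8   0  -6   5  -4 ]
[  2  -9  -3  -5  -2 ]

Forward elimination:
R2 <- R2 - (-1)*R1:  [  0   8   1  -1   1 ]
R3 <- R3 - (4/3)*R1:  [     0   -8/3     -6     -3  -40/3 ]
R4 <- R4 - (1/3)*R1:  [     0  -29/3     -3     -7  -13/3 ]
R3 <- R3 - (-1/3)*R2:  [     0      0  -17/3  -10/3    -13 ]
R4 <- R4 - (-29/24)*R2:  [       0        0   -43/24  -197/24    -25/8 ]
R4 <- R4 - (43/136)*R3:  [        0         0         0  -973/136     67/68 ]
Row echelon form:
[ 6  2      0         6      7 ]
[ 0  8      1        -1      1 ]
[ 0  0  -17/3     -10/3    -13 ]
[ 0  0      0  -973/136  67/68 ]

REF = [6 2 0 6 7; 0 8 1 -1 1; 0 0 -17/3 -10/3 -13; 0 0 0 -973/136 67/68]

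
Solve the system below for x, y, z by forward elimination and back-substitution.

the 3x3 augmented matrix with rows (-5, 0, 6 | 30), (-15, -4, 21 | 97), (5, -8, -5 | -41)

Forward elimination on [A|b]:
R2 <- R2 - (3)*R1:  [  0  -4   3   7 ]
R3 <- R3 - (-1)*R1:  [   0   -8    1  -11 ]
R3 <- R3 - (2)*R2:  [   0    0   -5  -25 ]
Row echelon form:
[ -5   0   6  |   30 ]
[  0  -4   3  |    7 ]
[  0   0  -5  |  -25 ]
Back-substitution:
z = (-25) / -5 = 5
y = (7 - (3)*(5)) / -4 = 2
x = (30 - (6)*(5)) / -5 = 0

(0, 2, 5)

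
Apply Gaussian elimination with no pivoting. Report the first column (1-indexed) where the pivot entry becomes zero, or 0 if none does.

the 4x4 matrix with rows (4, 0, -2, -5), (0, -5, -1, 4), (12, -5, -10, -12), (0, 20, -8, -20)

first zero-pivot column = 4

Naive forward elimination:
R3 <- R3 - (3)*R1:  [  0  -5  -4   3 ]
R3 <- R3 - (1)*R2:  [  0   0  -3  -1 ]
R4 <- R4 - (-4)*R2:  [   0    0  -12   -4 ]
R4 <- R4 - (4)*R3:  [ 0  0  0  0 ]
Matrix at this point:
[ 4   0  -2  -5 ]
[ 0  -5  -1   4 ]
[ 0   0  -3  -1 ]
[ 0   0   0   0 ]
Pivot entry (4,4) in the last row is zero and there are no rows below to swap with -> zero pivot in column 4 (A is singular).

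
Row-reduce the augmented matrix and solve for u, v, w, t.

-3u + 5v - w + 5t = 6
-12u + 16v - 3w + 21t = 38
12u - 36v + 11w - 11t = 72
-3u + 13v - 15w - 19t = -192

(3, -1, 5, 5)

Forward elimination on [A|b]:
R2 <- R2 - (4)*R1:  [  0  -4   1   1  14 ]
R3 <- R3 - (-4)*R1:  [   0  -16    7    9   96 ]
R4 <- R4 - (1)*R1:  [    0     8   -14   -24  -198 ]
R3 <- R3 - (4)*R2:  [  0   0   3   5  40 ]
R4 <- R4 - (-2)*R2:  [    0     0   -12   -22  -170 ]
R4 <- R4 - (-4)*R3:  [   0    0    0   -2  -10 ]
Row echelon form:
[ -3   5  -1   5  |    6 ]
[  0  -4   1   1  |   14 ]
[  0   0   3   5  |   40 ]
[  0   0   0  -2  |  -10 ]
Back-substitution:
t = (-10) / -2 = 5
w = (40 - (5)*(5)) / 3 = 5
v = (14 - (1)*(5) - (1)*(5)) / -4 = -1
u = (6 - (5)*(-1) - (-1)*(5) - (5)*(5)) / -3 = 3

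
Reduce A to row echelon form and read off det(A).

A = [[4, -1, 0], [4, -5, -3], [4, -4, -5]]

det(A) = 44

Forward elimination:
R2 <- R2 - (1)*R1:  [  0  -4  -3 ]
R3 <- R3 - (1)*R1:  [  0  -3  -5 ]
R3 <- R3 - (3/4)*R2:  [     0      0  -11/4 ]
Upper-triangular form:
[ 4  -1      0 ]
[ 0  -4     -3 ]
[ 0   0  -11/4 ]
det(A) = (-1)^0 * (4) * (-4) * (-11/4) = 44  (0 row swaps -> sign +1)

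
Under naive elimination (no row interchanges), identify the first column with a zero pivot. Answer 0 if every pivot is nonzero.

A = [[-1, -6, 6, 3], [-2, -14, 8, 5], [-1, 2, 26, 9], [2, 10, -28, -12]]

Naive forward elimination:
R2 <- R2 - (2)*R1:  [  0  -2  -4  -1 ]
R3 <- R3 - (1)*R1:  [  0   8  20   6 ]
R4 <- R4 - (-2)*R1:  [   0   -2  -16   -6 ]
R3 <- R3 - (-4)*R2:  [ 0  0  4  2 ]
R4 <- R4 - (1)*R2:  [   0    0  -12   -5 ]
R4 <- R4 - (-3)*R3:  [ 0  0  0  1 ]
All pivots nonzero; naive elimination completes without hitting a zero pivot.

first zero-pivot column = 0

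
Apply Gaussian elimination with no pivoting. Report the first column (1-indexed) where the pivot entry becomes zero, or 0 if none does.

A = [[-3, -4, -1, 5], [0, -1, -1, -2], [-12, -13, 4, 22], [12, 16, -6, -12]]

Naive forward elimination:
R3 <- R3 - (4)*R1:  [ 0  3  8  2 ]
R4 <- R4 - (-4)*R1:  [   0    0  -10    8 ]
R3 <- R3 - (-3)*R2:  [  0   0   5  -4 ]
R4 <- R4 - (-2)*R3:  [ 0  0  0  0 ]
Matrix at this point:
[ -3  -4  -1   5 ]
[  0  -1  -1  -2 ]
[  0   0   5  -4 ]
[  0   0   0   0 ]
Pivot entry (4,4) in the last row is zero and there are no rows below to swap with -> zero pivot in column 4 (A is singular).

first zero-pivot column = 4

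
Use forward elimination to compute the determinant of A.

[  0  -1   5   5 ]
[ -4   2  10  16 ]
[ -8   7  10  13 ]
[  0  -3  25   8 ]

det(A) = -20

Forward elimination:
R1 <-> R2   (pivot in column 1 was zero)
[ -4   2  10  16 ]
[  0  -1   5   5 ]
[ -8   7  10  13 ]
[  0  -3  25   8 ]
R3 <- R3 - (2)*R1:  [   0    3  -10  -19 ]
R3 <- R3 - (-3)*R2:  [  0   0   5  -4 ]
R4 <- R4 - (3)*R2:  [  0   0  10  -7 ]
R4 <- R4 - (2)*R3:  [ 0  0  0  1 ]
Upper-triangular form:
[ -4   2  10  16 ]
[  0  -1   5   5 ]
[  0   0   5  -4 ]
[  0   0   0   1 ]
det(A) = (-1)^1 * (-4) * (-1) * (5) * (1) = -20  (1 row swap -> sign -1)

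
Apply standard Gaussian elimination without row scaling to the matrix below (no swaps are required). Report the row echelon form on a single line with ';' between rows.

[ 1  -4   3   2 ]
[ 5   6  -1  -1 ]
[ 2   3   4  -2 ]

REF = [1 -4 3 2; 0 26 -16 -11; 0 0 62/13 -35/26]

Forward elimination:
R2 <- R2 - (5)*R1:  [   0   26  -16  -11 ]
R3 <- R3 - (2)*R1:  [  0  11  -2  -6 ]
R3 <- R3 - (11/26)*R2:  [      0       0   62/13  -35/26 ]
Row echelon form:
[ 1  -4      3       2 ]
[ 0  26    -16     -11 ]
[ 0   0  62/13  -35/26 ]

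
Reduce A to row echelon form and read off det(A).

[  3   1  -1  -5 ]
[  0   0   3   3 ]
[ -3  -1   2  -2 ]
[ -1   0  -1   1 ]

Forward elimination:
R3 <- R3 - (-1)*R1:  [  0   0   1  -7 ]
R4 <- R4 - (-1/3)*R1:  [    0   1/3  -4/3  -2/3 ]
R2 <-> R4   (pivot in column 2 was zero)
[ 3    1    -1    -5 ]
[ 0  1/3  -4/3  -2/3 ]
[ 0    0     1    -7 ]
[ 0    0     3     3 ]
R4 <- R4 - (3)*R3:  [  0   0   0  24 ]
Upper-triangular form:
[ 3    1    -1    -5 ]
[ 0  1/3  -4/3  -2/3 ]
[ 0    0     1    -7 ]
[ 0    0     0    24 ]
det(A) = (-1)^1 * (3) * (1/3) * (1) * (24) = -24  (1 row swap -> sign -1)

det(A) = -24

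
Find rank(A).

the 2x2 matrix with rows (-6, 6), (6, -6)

Row reduction:
R2 <- R2 - (-1)*R1:  [ 0  0 ]
Row echelon form:
[ -6  6 ]
[  0  0 ]
Nonzero rows / pivot columns: 1

rank(A) = 1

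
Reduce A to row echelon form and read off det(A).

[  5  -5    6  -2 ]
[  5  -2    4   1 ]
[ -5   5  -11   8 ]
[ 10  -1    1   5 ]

det(A) = 450

Forward elimination:
R2 <- R2 - (1)*R1:  [  0   3  -2   3 ]
R3 <- R3 - (-1)*R1:  [  0   0  -5   6 ]
R4 <- R4 - (2)*R1:  [   0    9  -11    9 ]
R4 <- R4 - (3)*R2:  [  0   0  -5   0 ]
R4 <- R4 - (1)*R3:  [  0   0   0  -6 ]
Upper-triangular form:
[ 5  -5   6  -2 ]
[ 0   3  -2   3 ]
[ 0   0  -5   6 ]
[ 0   0   0  -6 ]
det(A) = (-1)^0 * (5) * (3) * (-5) * (-6) = 450  (0 row swaps -> sign +1)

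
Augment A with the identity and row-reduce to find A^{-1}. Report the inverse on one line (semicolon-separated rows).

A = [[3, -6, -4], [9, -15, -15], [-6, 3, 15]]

inverse = [10 -13/3 -5/3; 5/2 -7/6 -1/2; 7/2 -3/2 -1/2]

Gauss-Jordan on [A | I]:
R1 <- (1/3)*R1:  [    1    -2  -4/3  |   1/3     0     0 ]
R2 <- R2 - (9)*R1:  [  0   3  -3  |  -3   1   0 ]
R3 <- R3 - (-6)*R1:  [  0  -9   7  |   2   0   1 ]
R2 <- (1/3)*R2:  [   0    1   -1  |   -1  1/3    0 ]
R1 <- R1 - (-2)*R2:  [     1      0  -10/3  |   -5/3    2/3      0 ]
R3 <- R3 - (-9)*R2:  [  0   0  -2  |  -7   3   1 ]
R3 <- (1/-2)*R3:  [    0     0     1  |   7/2  -3/2  -1/2 ]
R1 <- R1 - (-10/3)*R3:  [     1      0      0  |     10  -13/3   -5/3 ]
R2 <- R2 - (-1)*R3:  [    0     1     0  |   5/2  -7/6  -1/2 ]
Right block of [I | A^{-1}] is the inverse:
[  10  -13/3  -5/3 ]
[ 5/2   -7/6  -1/2 ]
[ 7/2   -3/2  -1/2 ]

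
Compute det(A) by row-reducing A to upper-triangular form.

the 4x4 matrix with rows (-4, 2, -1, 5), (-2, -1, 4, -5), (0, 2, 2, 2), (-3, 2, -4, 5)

det(A) = -126

Forward elimination:
R2 <- R2 - (1/2)*R1:  [     0     -2    9/2  -15/2 ]
R4 <- R4 - (3/4)*R1:  [     0    1/2  -13/4    5/4 ]
R3 <- R3 - (-1)*R2:  [     0      0   13/2  -11/2 ]
R4 <- R4 - (-1/4)*R2:  [     0      0  -17/8   -5/8 ]
R4 <- R4 - (-17/52)*R3:  [      0       0       0  -63/26 ]
Upper-triangular form:
[ -4   2    -1       5 ]
[  0  -2   9/2   -15/2 ]
[  0   0  13/2   -11/2 ]
[  0   0     0  -63/26 ]
det(A) = (-1)^0 * (-4) * (-2) * (13/2) * (-63/26) = -126  (0 row swaps -> sign +1)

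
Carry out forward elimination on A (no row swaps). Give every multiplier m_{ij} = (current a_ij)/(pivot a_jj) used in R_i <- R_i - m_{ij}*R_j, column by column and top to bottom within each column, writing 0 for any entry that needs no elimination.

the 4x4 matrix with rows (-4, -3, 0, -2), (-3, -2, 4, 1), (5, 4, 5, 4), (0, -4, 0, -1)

multipliers: 3/4, -5/4, 0, 1, -16, 64

Forward elimination:
R2 <- R2 - (3/4)*R1:  [   0  1/4    4  5/2 ]
R3 <- R3 - (-5/4)*R1:  [   0  1/4    5  3/2 ]
R4: entry in column 1 is already 0 -> m_{41} = 0 (no row operation needed)
R3 <- R3 - (1)*R2:  [  0   0   1  -1 ]
R4 <- R4 - (-16)*R2:  [  0   0  64  39 ]
R4 <- R4 - (64)*R3:  [   0    0    0  103 ]
Multipliers (in order of application): m_{21} = 3/4, m_{31} = -5/4, m_{41} = 0, m_{32} = 1, m_{42} = -16, m_{43} = 64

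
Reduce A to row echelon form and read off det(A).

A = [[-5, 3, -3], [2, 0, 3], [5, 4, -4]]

Forward elimination:
R2 <- R2 - (-2/5)*R1:  [   0  6/5  9/5 ]
R3 <- R3 - (-1)*R1:  [  0   7  -7 ]
R3 <- R3 - (35/6)*R2:  [     0      0  -35/2 ]
Upper-triangular form:
[ -5    3     -3 ]
[  0  6/5    9/5 ]
[  0    0  -35/2 ]
det(A) = (-1)^0 * (-5) * (6/5) * (-35/2) = 105  (0 row swaps -> sign +1)

det(A) = 105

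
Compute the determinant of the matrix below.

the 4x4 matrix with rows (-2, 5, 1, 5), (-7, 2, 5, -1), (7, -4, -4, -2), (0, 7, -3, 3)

det(A) = -178

Forward elimination:
R2 <- R2 - (7/2)*R1:  [     0  -31/2    3/2  -37/2 ]
R3 <- R3 - (-7/2)*R1:  [    0  27/2  -1/2  31/2 ]
R3 <- R3 - (-27/31)*R2:  [      0       0   25/31  -19/31 ]
R4 <- R4 - (-14/31)*R2:  [       0        0   -72/31  -166/31 ]
R4 <- R4 - (-72/25)*R3:  [       0        0        0  -178/25 ]
Upper-triangular form:
[ -2      5      1        5 ]
[  0  -31/2    3/2    -37/2 ]
[  0      0  25/31   -19/31 ]
[  0      0      0  -178/25 ]
det(A) = (-1)^0 * (-2) * (-31/2) * (25/31) * (-178/25) = -178  (0 row swaps -> sign +1)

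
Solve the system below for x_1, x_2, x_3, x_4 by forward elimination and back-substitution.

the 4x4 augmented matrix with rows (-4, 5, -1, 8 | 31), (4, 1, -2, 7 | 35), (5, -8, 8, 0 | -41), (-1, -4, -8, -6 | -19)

Forward elimination on [A|b]:
R2 <- R2 - (-1)*R1:  [  0   6  -3  15  66 ]
R3 <- R3 - (-5/4)*R1:  [    0  -7/4  27/4    10  -9/4 ]
R4 <- R4 - (1/4)*R1:  [      0   -21/4   -31/4      -8  -107/4 ]
R3 <- R3 - (-7/24)*R2:  [     0      0   47/8  115/8     17 ]
R4 <- R4 - (-7/8)*R2:  [     0      0  -83/8   41/8     31 ]
R4 <- R4 - (-83/47)*R3:  [       0        0        0  1434/47  2868/47 ]
Row echelon form:
[ -4  5    -1        8  |       31 ]
[  0  6    -3       15  |       66 ]
[  0  0  47/8    115/8  |       17 ]
[  0  0     0  1434/47  |  2868/47 ]
Back-substitution:
x_4 = (2868/47) / (1434/47) = 2
x_3 = (17 - (115/8)*(2)) / (47/8) = -2
x_2 = (66 - (-3)*(-2) - (15)*(2)) / 6 = 5
x_1 = (31 - (5)*(5) - (-1)*(-2) - (8)*(2)) / -4 = 3

(3, 5, -2, 2)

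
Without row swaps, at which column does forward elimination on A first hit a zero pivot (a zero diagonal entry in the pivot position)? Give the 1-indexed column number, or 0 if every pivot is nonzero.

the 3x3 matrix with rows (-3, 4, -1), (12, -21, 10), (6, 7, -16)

first zero-pivot column = 3

Naive forward elimination:
R2 <- R2 - (-4)*R1:  [  0  -5   6 ]
R3 <- R3 - (-2)*R1:  [   0   15  -18 ]
R3 <- R3 - (-3)*R2:  [ 0  0  0 ]
Matrix at this point:
[ -3   4  -1 ]
[  0  -5   6 ]
[  0   0   0 ]
Pivot entry (3,3) in the last row is zero and there are no rows below to swap with -> zero pivot in column 3 (A is singular).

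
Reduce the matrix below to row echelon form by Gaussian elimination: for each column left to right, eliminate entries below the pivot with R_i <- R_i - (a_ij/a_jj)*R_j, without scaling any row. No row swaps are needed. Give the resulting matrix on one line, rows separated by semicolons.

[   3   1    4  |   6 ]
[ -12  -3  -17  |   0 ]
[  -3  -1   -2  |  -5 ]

REF = [3 1 4 6; 0 1 -1 24; 0 0 2 1]

Forward elimination:
R2 <- R2 - (-4)*R1:  [  0   1  -1  24 ]
R3 <- R3 - (-1)*R1:  [ 0  0  2  1 ]
Row echelon form:
[ 3  1   4  |   6 ]
[ 0  1  -1  |  24 ]
[ 0  0   2  |   1 ]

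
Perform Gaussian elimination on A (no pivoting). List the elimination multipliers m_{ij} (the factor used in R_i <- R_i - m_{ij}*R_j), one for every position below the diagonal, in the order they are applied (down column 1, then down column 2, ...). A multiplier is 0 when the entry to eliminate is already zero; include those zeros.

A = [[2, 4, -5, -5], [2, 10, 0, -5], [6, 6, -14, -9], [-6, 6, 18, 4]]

Forward elimination:
R2 <- R2 - (1)*R1:  [ 0  6  5  0 ]
R3 <- R3 - (3)*R1:  [  0  -6   1   6 ]
R4 <- R4 - (-3)*R1:  [   0   18    3  -11 ]
R3 <- R3 - (-1)*R2:  [ 0  0  6  6 ]
R4 <- R4 - (3)*R2:  [   0    0  -12  -11 ]
R4 <- R4 - (-2)*R3:  [ 0  0  0  1 ]
Multipliers (in order of application): m_{21} = 1, m_{31} = 3, m_{41} = -3, m_{32} = -1, m_{42} = 3, m_{43} = -2

multipliers: 1, 3, -3, -1, 3, -2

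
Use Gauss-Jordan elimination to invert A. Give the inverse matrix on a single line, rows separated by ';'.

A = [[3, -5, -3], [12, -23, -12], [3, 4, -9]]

inverse = [85/18 -19/18 -1/6; 4/3 -1/3 0; 13/6 -1/2 -1/6]

Gauss-Jordan on [A | I]:
R1 <- (1/3)*R1:  [    1  -5/3    -1  |   1/3     0     0 ]
R2 <- R2 - (12)*R1:  [  0  -3   0  |  -4   1   0 ]
R3 <- R3 - (3)*R1:  [  0   9  -6  |  -1   0   1 ]
R2 <- (1/-3)*R2:  [    0     1     0  |   4/3  -1/3     0 ]
R1 <- R1 - (-5/3)*R2:  [    1     0    -1  |  23/9  -5/9     0 ]
R3 <- R3 - (9)*R2:  [   0    0   -6  |  -13    3    1 ]
R3 <- (1/-6)*R3:  [    0     0     1  |  13/6  -1/2  -1/6 ]
R1 <- R1 - (-1)*R3:  [      1       0       0  |   85/18  -19/18    -1/6 ]
Right block of [I | A^{-1}] is the inverse:
[ 85/18  -19/18  -1/6 ]
[   4/3    -1/3     0 ]
[  13/6    -1/2  -1/6 ]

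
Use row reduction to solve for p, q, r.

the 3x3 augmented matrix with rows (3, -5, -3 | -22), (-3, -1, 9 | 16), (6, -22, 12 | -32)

(5, 5, 4)

Forward elimination on [A|b]:
R2 <- R2 - (-1)*R1:  [  0  -6   6  -6 ]
R3 <- R3 - (2)*R1:  [   0  -12   18   12 ]
R3 <- R3 - (2)*R2:  [  0   0   6  24 ]
Row echelon form:
[ 3  -5  -3  |  -22 ]
[ 0  -6   6  |   -6 ]
[ 0   0   6  |   24 ]
Back-substitution:
r = (24) / 6 = 4
q = (-6 - (6)*(4)) / -6 = 5
p = (-22 - (-5)*(5) - (-3)*(4)) / 3 = 5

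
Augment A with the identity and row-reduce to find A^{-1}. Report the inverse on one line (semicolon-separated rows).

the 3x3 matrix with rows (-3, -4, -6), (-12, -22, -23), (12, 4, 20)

Gauss-Jordan on [A | I]:
R1 <- (1/-3)*R1:  [    1   4/3     2  |  -1/3     0     0 ]
R2 <- R2 - (-12)*R1:  [  0  -6   1  |  -4   1   0 ]
R3 <- R3 - (12)*R1:  [   0  -12   -4  |    4    0    1 ]
R2 <- (1/-6)*R2:  [    0     1  -1/6  |   2/3  -1/6     0 ]
R1 <- R1 - (4/3)*R2:  [     1      0   20/9  |  -11/9    2/9      0 ]
R3 <- R3 - (-12)*R2:  [  0   0  -6  |  12  -2   1 ]
R3 <- (1/-6)*R3:  [    0     0     1  |    -2   1/3  -1/6 ]
R1 <- R1 - (20/9)*R3:  [      1       0       0  |    29/9  -14/27   10/27 ]
R2 <- R2 - (-1/6)*R3:  [     0      1      0  |    1/3   -1/9  -1/36 ]
Right block of [I | A^{-1}] is the inverse:
[ 29/9  -14/27  10/27 ]
[  1/3    -1/9  -1/36 ]
[   -2     1/3   -1/6 ]

inverse = [29/9 -14/27 10/27; 1/3 -1/9 -1/36; -2 1/3 -1/6]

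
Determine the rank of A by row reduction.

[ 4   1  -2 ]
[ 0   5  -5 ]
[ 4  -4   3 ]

Row reduction:
R3 <- R3 - (1)*R1:  [  0  -5   5 ]
R3 <- R3 - (-1)*R2:  [ 0  0  0 ]
Row echelon form:
[ 4  1  -2 ]
[ 0  5  -5 ]
[ 0  0   0 ]
Nonzero rows / pivot columns: 2

rank(A) = 2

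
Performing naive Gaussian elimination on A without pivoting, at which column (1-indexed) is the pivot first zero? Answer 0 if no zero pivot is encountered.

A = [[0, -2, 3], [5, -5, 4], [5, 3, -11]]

first zero-pivot column = 1

Naive forward elimination:
Pivot entry (1,1) is zero but row 2 has 5 in column 1 -> naive elimination stops; a row interchange (e.g. R1 <-> R2) would be required here.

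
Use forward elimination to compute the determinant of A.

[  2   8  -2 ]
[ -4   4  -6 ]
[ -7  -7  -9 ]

Forward elimination:
R2 <- R2 - (-2)*R1:  [   0   20  -10 ]
R3 <- R3 - (-7/2)*R1:  [   0   21  -16 ]
R3 <- R3 - (21/20)*R2:  [     0      0  -11/2 ]
Upper-triangular form:
[ 2   8     -2 ]
[ 0  20    -10 ]
[ 0   0  -11/2 ]
det(A) = (-1)^0 * (2) * (20) * (-11/2) = -220  (0 row swaps -> sign +1)

det(A) = -220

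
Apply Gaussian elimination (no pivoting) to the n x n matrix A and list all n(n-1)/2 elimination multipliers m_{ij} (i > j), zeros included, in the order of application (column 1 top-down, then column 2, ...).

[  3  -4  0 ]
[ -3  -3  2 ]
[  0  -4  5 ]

Forward elimination:
R2 <- R2 - (-1)*R1:  [  0  -7   2 ]
R3: entry in column 1 is already 0 -> m_{31} = 0 (no row operation needed)
R3 <- R3 - (4/7)*R2:  [    0     0  27/7 ]
Multipliers (in order of application): m_{21} = -1, m_{31} = 0, m_{32} = 4/7

multipliers: -1, 0, 4/7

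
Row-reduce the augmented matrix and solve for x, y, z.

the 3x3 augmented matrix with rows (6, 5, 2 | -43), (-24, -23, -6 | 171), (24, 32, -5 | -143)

(-3, -3, -5)

Forward elimination on [A|b]:
R2 <- R2 - (-4)*R1:  [  0  -3   2  -1 ]
R3 <- R3 - (4)*R1:  [   0   12  -13   29 ]
R3 <- R3 - (-4)*R2:  [  0   0  -5  25 ]
Row echelon form:
[ 6   5   2  |  -43 ]
[ 0  -3   2  |   -1 ]
[ 0   0  -5  |   25 ]
Back-substitution:
z = (25) / -5 = -5
y = (-1 - (2)*(-5)) / -3 = -3
x = (-43 - (5)*(-3) - (2)*(-5)) / 6 = -3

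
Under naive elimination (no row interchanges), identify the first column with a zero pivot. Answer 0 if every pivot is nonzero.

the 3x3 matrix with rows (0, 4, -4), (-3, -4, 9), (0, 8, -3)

Naive forward elimination:
Pivot entry (1,1) is zero but row 2 has -3 in column 1 -> naive elimination stops; a row interchange (e.g. R1 <-> R2) would be required here.

first zero-pivot column = 1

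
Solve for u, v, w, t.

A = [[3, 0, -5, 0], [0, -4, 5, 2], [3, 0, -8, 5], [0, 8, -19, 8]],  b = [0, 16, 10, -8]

(0, -3, 0, 2)

Forward elimination on [A|b]:
R3 <- R3 - (1)*R1:  [  0   0  -3   5  10 ]
R4 <- R4 - (-2)*R2:  [  0   0  -9  12  24 ]
R4 <- R4 - (3)*R3:  [  0   0   0  -3  -6 ]
Row echelon form:
[ 3   0  -5   0  |   0 ]
[ 0  -4   5   2  |  16 ]
[ 0   0  -3   5  |  10 ]
[ 0   0   0  -3  |  -6 ]
Back-substitution:
t = (-6) / -3 = 2
w = (10 - (5)*(2)) / -3 = 0
v = (16 - (5)*(0) - (2)*(2)) / -4 = -3
u = (0 - (-5)*(0)) / 3 = 0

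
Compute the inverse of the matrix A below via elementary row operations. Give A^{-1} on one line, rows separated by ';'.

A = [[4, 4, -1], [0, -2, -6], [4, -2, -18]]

inverse = [-3 -37/4 13/4; 3 17/2 -3; -1 -3 1]

Gauss-Jordan on [A | I]:
R1 <- (1/4)*R1:  [    1     1  -1/4  |   1/4     0     0 ]
R3 <- R3 - (4)*R1:  [   0   -6  -17  |   -1    0    1 ]
R2 <- (1/-2)*R2:  [    0     1     3  |     0  -1/2     0 ]
R1 <- R1 - (1)*R2:  [     1      0  -13/4  |    1/4    1/2      0 ]
R3 <- R3 - (-6)*R2:  [  0   0   1  |  -1  -3   1 ]
R1 <- R1 - (-13/4)*R3:  [     1      0      0  |     -3  -37/4   13/4 ]
R2 <- R2 - (3)*R3:  [    0     1     0  |     3  17/2    -3 ]
Right block of [I | A^{-1}] is the inverse:
[ -3  -37/4  13/4 ]
[  3   17/2    -3 ]
[ -1     -3     1 ]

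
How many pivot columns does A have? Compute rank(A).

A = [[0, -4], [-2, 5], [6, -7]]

Row reduction:
R1 <-> R2   (pivot in column 1 was zero)
[ -2   5 ]
[  0  -4 ]
[  6  -7 ]
R3 <- R3 - (-3)*R1:  [ 0  8 ]
R3 <- R3 - (-2)*R2:  [ 0  0 ]
Row echelon form:
[ -2   5 ]
[  0  -4 ]
[  0   0 ]
Nonzero rows / pivot columns: 2

rank(A) = 2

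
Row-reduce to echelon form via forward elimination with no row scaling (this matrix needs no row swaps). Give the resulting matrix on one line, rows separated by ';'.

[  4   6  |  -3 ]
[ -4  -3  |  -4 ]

Forward elimination:
R2 <- R2 - (-1)*R1:  [  0   3  -7 ]
Row echelon form:
[ 4  6  |  -3 ]
[ 0  3  |  -7 ]

REF = [4 6 -3; 0 3 -7]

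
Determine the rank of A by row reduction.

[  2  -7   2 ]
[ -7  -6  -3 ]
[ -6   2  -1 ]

rank(A) = 3

Row reduction:
R2 <- R2 - (-7/2)*R1:  [     0  -61/2      4 ]
R3 <- R3 - (-3)*R1:  [   0  -19    5 ]
R3 <- R3 - (38/61)*R2:  [      0       0  153/61 ]
Row echelon form:
[ 2     -7       2 ]
[ 0  -61/2       4 ]
[ 0      0  153/61 ]
Nonzero rows / pivot columns: 3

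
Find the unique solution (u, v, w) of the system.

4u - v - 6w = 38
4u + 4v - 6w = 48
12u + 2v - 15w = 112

Forward elimination on [A|b]:
R2 <- R2 - (1)*R1:  [  0   5   0  10 ]
R3 <- R3 - (3)*R1:  [  0   5   3  -2 ]
R3 <- R3 - (1)*R2:  [   0    0    3  -12 ]
Row echelon form:
[ 4  -1  -6  |   38 ]
[ 0   5   0  |   10 ]
[ 0   0   3  |  -12 ]
Back-substitution:
w = (-12) / 3 = -4
v = (10) / 5 = 2
u = (38 - (-1)*(2) - (-6)*(-4)) / 4 = 4

(4, 2, -4)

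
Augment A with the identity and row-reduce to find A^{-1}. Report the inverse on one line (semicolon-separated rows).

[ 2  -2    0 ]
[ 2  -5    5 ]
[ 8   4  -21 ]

inverse = [85/6 -7 -5/3; 41/3 -7 -5/3; 8 -4 -1]

Gauss-Jordan on [A | I]:
R1 <- (1/2)*R1:  [   1   -1    0  |  1/2    0    0 ]
R2 <- R2 - (2)*R1:  [  0  -3   5  |  -1   1   0 ]
R3 <- R3 - (8)*R1:  [   0   12  -21  |   -4    0    1 ]
R2 <- (1/-3)*R2:  [    0     1  -5/3  |   1/3  -1/3     0 ]
R1 <- R1 - (-1)*R2:  [    1     0  -5/3  |   5/6  -1/3     0 ]
R3 <- R3 - (12)*R2:  [  0   0  -1  |  -8   4   1 ]
R3 <- (1/-1)*R3:  [  0   0   1  |   8  -4  -1 ]
R1 <- R1 - (-5/3)*R3:  [    1     0     0  |  85/6    -7  -5/3 ]
R2 <- R2 - (-5/3)*R3:  [    0     1     0  |  41/3    -7  -5/3 ]
Right block of [I | A^{-1}] is the inverse:
[ 85/6  -7  -5/3 ]
[ 41/3  -7  -5/3 ]
[    8  -4    -1 ]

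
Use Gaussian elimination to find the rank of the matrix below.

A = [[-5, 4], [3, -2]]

Row reduction:
R2 <- R2 - (-3/5)*R1:  [   0  2/5 ]
Row echelon form:
[ -5    4 ]
[  0  2/5 ]
Nonzero rows / pivot columns: 2

rank(A) = 2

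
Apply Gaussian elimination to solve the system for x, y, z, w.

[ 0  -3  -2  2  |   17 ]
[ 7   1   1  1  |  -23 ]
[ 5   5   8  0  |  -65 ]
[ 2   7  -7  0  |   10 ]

Forward elimination on [A|b]:
R1 <-> R2   (pivot in column 1 was zero)
[ 7   1   1  1  -23 ]
[ 0  -3  -2  2   17 ]
[ 5   5   8  0  -65 ]
[ 2   7  -7  0   10 ]
R3 <- R3 - (5/7)*R1:  [      0    30/7    51/7    -5/7  -340/7 ]
R4 <- R4 - (2/7)*R1:  [     0   47/7  -51/7   -2/7  116/7 ]
R3 <- R3 - (-10/7)*R2:  [      0       0    31/7    15/7  -170/7 ]
R4 <- R4 - (-47/21)*R2:  [       0        0  -247/21    88/21  1147/21 ]
R4 <- R4 - (-247/93)*R3:  [       0        0        0   919/93  -919/93 ]
Row echelon form:
[ 7   1     1       1  |      -23 ]
[ 0  -3    -2       2  |       17 ]
[ 0   0  31/7    15/7  |   -170/7 ]
[ 0   0     0  919/93  |  -919/93 ]
Back-substitution:
w = (-919/93) / (919/93) = -1
z = (-170/7 - (15/7)*(-1)) / (31/7) = -5
y = (17 - (-2)*(-5) - (2)*(-1)) / -3 = -3
x = (-23 - (1)*(-3) - (1)*(-5) - (1)*(-1)) / 7 = -2

(-2, -3, -5, -1)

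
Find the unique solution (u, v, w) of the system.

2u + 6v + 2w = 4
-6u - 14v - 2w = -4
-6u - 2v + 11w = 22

Forward elimination on [A|b]:
R2 <- R2 - (-3)*R1:  [ 0  4  4  8 ]
R3 <- R3 - (-3)*R1:  [  0  16  17  34 ]
R3 <- R3 - (4)*R2:  [ 0  0  1  2 ]
Row echelon form:
[ 2  6  2  |  4 ]
[ 0  4  4  |  8 ]
[ 0  0  1  |  2 ]
Back-substitution:
w = (2) / 1 = 2
v = (8 - (4)*(2)) / 4 = 0
u = (4 - (6)*(0) - (2)*(2)) / 2 = 0

(0, 0, 2)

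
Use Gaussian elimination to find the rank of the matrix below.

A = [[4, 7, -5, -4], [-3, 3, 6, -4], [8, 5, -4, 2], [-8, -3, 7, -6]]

rank(A) = 4

Row reduction:
R2 <- R2 - (-3/4)*R1:  [    0  33/4   9/4    -7 ]
R3 <- R3 - (2)*R1:  [  0  -9   6  10 ]
R4 <- R4 - (-2)*R1:  [   0   11   -3  -14 ]
R3 <- R3 - (-12/11)*R2:  [     0      0  93/11  26/11 ]
R4 <- R4 - (4/3)*R2:  [     0      0     -6  -14/3 ]
R4 <- R4 - (-22/31)*R3:  [       0        0        0  -278/93 ]
Row echelon form:
[ 4     7     -5       -4 ]
[ 0  33/4    9/4       -7 ]
[ 0     0  93/11    26/11 ]
[ 0     0      0  -278/93 ]
Nonzero rows / pivot columns: 4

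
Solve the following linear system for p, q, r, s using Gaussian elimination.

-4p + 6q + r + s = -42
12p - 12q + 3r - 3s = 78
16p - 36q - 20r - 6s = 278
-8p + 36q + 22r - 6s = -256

(2, -5, -3, -1)

Forward elimination on [A|b]:
R2 <- R2 - (-3)*R1:  [   0    6    6    0  -48 ]
R3 <- R3 - (-4)*R1:  [   0  -12  -16   -2  110 ]
R4 <- R4 - (2)*R1:  [    0    24    20    -8  -172 ]
R3 <- R3 - (-2)*R2:  [  0   0  -4  -2  14 ]
R4 <- R4 - (4)*R2:  [  0   0  -4  -8  20 ]
R4 <- R4 - (1)*R3:  [  0   0   0  -6   6 ]
Row echelon form:
[ -4  6   1   1  |  -42 ]
[  0  6   6   0  |  -48 ]
[  0  0  -4  -2  |   14 ]
[  0  0   0  -6  |    6 ]
Back-substitution:
s = (6) / -6 = -1
r = (14 - (-2)*(-1)) / -4 = -3
q = (-48 - (6)*(-3)) / 6 = -5
p = (-42 - (6)*(-5) - (1)*(-3) - (1)*(-1)) / -4 = 2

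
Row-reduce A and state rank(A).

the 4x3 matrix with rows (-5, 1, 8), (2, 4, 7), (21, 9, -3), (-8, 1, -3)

Row reduction:
R2 <- R2 - (-2/5)*R1:  [    0  22/5  51/5 ]
R3 <- R3 - (-21/5)*R1:  [     0   66/5  153/5 ]
R4 <- R4 - (8/5)*R1:  [     0   -3/5  -79/5 ]
R3 <- R3 - (3)*R2:  [ 0  0  0 ]
R4 <- R4 - (-3/22)*R2:  [       0        0  -317/22 ]
R3 <-> R4   (pivot in column 3 was zero)
[ -5     1        8 ]
[  0  22/5     51/5 ]
[  0     0  -317/22 ]
[  0     0        0 ]
Row echelon form:
[ -5     1        8 ]
[  0  22/5     51/5 ]
[  0     0  -317/22 ]
[  0     0        0 ]
Nonzero rows / pivot columns: 3

rank(A) = 3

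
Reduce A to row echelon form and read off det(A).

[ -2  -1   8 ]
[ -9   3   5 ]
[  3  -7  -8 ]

Forward elimination:
R2 <- R2 - (9/2)*R1:  [    0  15/2   -31 ]
R3 <- R3 - (-3/2)*R1:  [     0  -17/2      4 ]
R3 <- R3 - (-17/15)*R2:  [       0        0  -467/15 ]
Upper-triangular form:
[ -2    -1        8 ]
[  0  15/2      -31 ]
[  0     0  -467/15 ]
det(A) = (-1)^0 * (-2) * (15/2) * (-467/15) = 467  (0 row swaps -> sign +1)

det(A) = 467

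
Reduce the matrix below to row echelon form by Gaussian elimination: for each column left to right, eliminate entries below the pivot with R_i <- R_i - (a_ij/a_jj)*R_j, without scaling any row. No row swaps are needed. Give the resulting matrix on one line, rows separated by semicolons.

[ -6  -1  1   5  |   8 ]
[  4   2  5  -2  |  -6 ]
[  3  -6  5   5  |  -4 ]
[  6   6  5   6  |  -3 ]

REF = [-6 -1 1 5 8; 0 4/3 17/3 4/3 -2/3; 0 0 265/8 14 -13/4; 0 0 0 3298/265 1591/265]

Forward elimination:
R2 <- R2 - (-2/3)*R1:  [    0   4/3  17/3   4/3  -2/3 ]
R3 <- R3 - (-1/2)*R1:  [     0  -13/2   11/2   15/2      0 ]
R4 <- R4 - (-1)*R1:  [  0   5   6  11   5 ]
R3 <- R3 - (-39/8)*R2:  [     0      0  265/8     14  -13/4 ]
R4 <- R4 - (15/4)*R2:  [     0      0  -61/4      6   15/2 ]
R4 <- R4 - (-122/265)*R3:  [        0         0         0  3298/265  1591/265 ]
Row echelon form:
[ -6   -1      1         5  |         8 ]
[  0  4/3   17/3       4/3  |      -2/3 ]
[  0    0  265/8        14  |     -13/4 ]
[  0    0      0  3298/265  |  1591/265 ]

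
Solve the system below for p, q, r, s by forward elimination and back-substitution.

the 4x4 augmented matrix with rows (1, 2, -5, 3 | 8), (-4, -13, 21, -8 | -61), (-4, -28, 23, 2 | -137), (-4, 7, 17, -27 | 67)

(1, 2, -3, -4)

Forward elimination on [A|b]:
R2 <- R2 - (-4)*R1:  [   0   -5    1    4  -29 ]
R3 <- R3 - (-4)*R1:  [    0   -20     3    14  -105 ]
R4 <- R4 - (-4)*R1:  [   0   15   -3  -15   99 ]
R3 <- R3 - (4)*R2:  [  0   0  -1  -2  11 ]
R4 <- R4 - (-3)*R2:  [  0   0   0  -3  12 ]
Row echelon form:
[ 1   2  -5   3  |    8 ]
[ 0  -5   1   4  |  -29 ]
[ 0   0  -1  -2  |   11 ]
[ 0   0   0  -3  |   12 ]
Back-substitution:
s = (12) / -3 = -4
r = (11 - (-2)*(-4)) / -1 = -3
q = (-29 - (1)*(-3) - (4)*(-4)) / -5 = 2
p = (8 - (2)*(2) - (-5)*(-3) - (3)*(-4)) / 1 = 1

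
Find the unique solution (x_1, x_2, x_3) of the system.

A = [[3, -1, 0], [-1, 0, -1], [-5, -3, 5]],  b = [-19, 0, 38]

Forward elimination on [A|b]:
R2 <- R2 - (-1/3)*R1:  [     0   -1/3     -1  -19/3 ]
R3 <- R3 - (-5/3)*R1:  [     0  -14/3      5   19/3 ]
R3 <- R3 - (14)*R2:  [  0   0  19  95 ]
Row echelon form:
[ 3    -1   0  |    -19 ]
[ 0  -1/3  -1  |  -19/3 ]
[ 0     0  19  |     95 ]
Back-substitution:
x_3 = (95) / 19 = 5
x_2 = (-19/3 - (-1)*(5)) / (-1/3) = 4
x_1 = (-19 - (-1)*(4)) / 3 = -5

(-5, 4, 5)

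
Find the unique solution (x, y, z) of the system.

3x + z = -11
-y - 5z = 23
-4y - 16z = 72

Forward elimination on [A|b]:
R3 <- R3 - (4)*R2:  [   0    0    4  -20 ]
Row echelon form:
[ 3   0   1  |  -11 ]
[ 0  -1  -5  |   23 ]
[ 0   0   4  |  -20 ]
Back-substitution:
z = (-20) / 4 = -5
y = (23 - (-5)*(-5)) / -1 = 2
x = (-11 - (1)*(-5)) / 3 = -2

(-2, 2, -5)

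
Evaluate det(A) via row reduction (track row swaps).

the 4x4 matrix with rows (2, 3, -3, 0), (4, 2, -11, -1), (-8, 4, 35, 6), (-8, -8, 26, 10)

det(A) = -72

Forward elimination:
R2 <- R2 - (2)*R1:  [  0  -4  -5  -1 ]
R3 <- R3 - (-4)*R1:  [  0  16  23   6 ]
R4 <- R4 - (-4)*R1:  [  0   4  14  10 ]
R3 <- R3 - (-4)*R2:  [ 0  0  3  2 ]
R4 <- R4 - (-1)*R2:  [ 0  0  9  9 ]
R4 <- R4 - (3)*R3:  [ 0  0  0  3 ]
Upper-triangular form:
[ 2   3  -3   0 ]
[ 0  -4  -5  -1 ]
[ 0   0   3   2 ]
[ 0   0   0   3 ]
det(A) = (-1)^0 * (2) * (-4) * (3) * (3) = -72  (0 row swaps -> sign +1)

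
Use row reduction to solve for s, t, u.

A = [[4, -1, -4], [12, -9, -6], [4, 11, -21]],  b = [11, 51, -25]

(2, -3, 0)

Forward elimination on [A|b]:
R2 <- R2 - (3)*R1:  [  0  -6   6  18 ]
R3 <- R3 - (1)*R1:  [   0   12  -17  -36 ]
R3 <- R3 - (-2)*R2:  [  0   0  -5   0 ]
Row echelon form:
[ 4  -1  -4  |  11 ]
[ 0  -6   6  |  18 ]
[ 0   0  -5  |   0 ]
Back-substitution:
u = (0) / -5 = 0
t = (18 - (6)*(0)) / -6 = -3
s = (11 - (-1)*(-3) - (-4)*(0)) / 4 = 2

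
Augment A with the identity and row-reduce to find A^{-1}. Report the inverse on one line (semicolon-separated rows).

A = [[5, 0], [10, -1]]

inverse = [1/5 0; 2 -1]

Gauss-Jordan on [A | I]:
R1 <- (1/5)*R1:  [   1    0  |  1/5    0 ]
R2 <- R2 - (10)*R1:  [  0  -1  |  -2   1 ]
R2 <- (1/-1)*R2:  [  0   1  |   2  -1 ]
Right block of [I | A^{-1}] is the inverse:
[ 1/5   0 ]
[   2  -1 ]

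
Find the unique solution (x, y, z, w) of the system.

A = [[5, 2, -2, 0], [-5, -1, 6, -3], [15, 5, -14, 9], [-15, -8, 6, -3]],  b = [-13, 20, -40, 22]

Forward elimination on [A|b]:
R2 <- R2 - (-1)*R1:  [  0   1   4  -3   7 ]
R3 <- R3 - (3)*R1:  [  0  -1  -8   9  -1 ]
R4 <- R4 - (-3)*R1:  [   0   -2    0   -3  -17 ]
R3 <- R3 - (-1)*R2:  [  0   0  -4   6   6 ]
R4 <- R4 - (-2)*R2:  [  0   0   8  -9  -3 ]
R4 <- R4 - (-2)*R3:  [ 0  0  0  3  9 ]
Row echelon form:
[ 5  2  -2   0  |  -13 ]
[ 0  1   4  -3  |    7 ]
[ 0  0  -4   6  |    6 ]
[ 0  0   0   3  |    9 ]
Back-substitution:
w = (9) / 3 = 3
z = (6 - (6)*(3)) / -4 = 3
y = (7 - (4)*(3) - (-3)*(3)) / 1 = 4
x = (-13 - (2)*(4) - (-2)*(3)) / 5 = -3

(-3, 4, 3, 3)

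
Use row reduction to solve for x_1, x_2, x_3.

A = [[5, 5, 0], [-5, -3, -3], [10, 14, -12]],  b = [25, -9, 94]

(0, 5, -2)

Forward elimination on [A|b]:
R2 <- R2 - (-1)*R1:  [  0   2  -3  16 ]
R3 <- R3 - (2)*R1:  [   0    4  -12   44 ]
R3 <- R3 - (2)*R2:  [  0   0  -6  12 ]
Row echelon form:
[ 5  5   0  |  25 ]
[ 0  2  -3  |  16 ]
[ 0  0  -6  |  12 ]
Back-substitution:
x_3 = (12) / -6 = -2
x_2 = (16 - (-3)*(-2)) / 2 = 5
x_1 = (25 - (5)*(5)) / 5 = 0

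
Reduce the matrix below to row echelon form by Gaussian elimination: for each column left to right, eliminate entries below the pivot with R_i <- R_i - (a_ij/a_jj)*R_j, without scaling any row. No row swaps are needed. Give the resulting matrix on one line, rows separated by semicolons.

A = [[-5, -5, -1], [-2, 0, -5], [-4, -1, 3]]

REF = [-5 -5 -1; 0 2 -23/5; 0 0 107/10]

Forward elimination:
R2 <- R2 - (2/5)*R1:  [     0      2  -23/5 ]
R3 <- R3 - (4/5)*R1:  [    0     3  19/5 ]
R3 <- R3 - (3/2)*R2:  [      0       0  107/10 ]
Row echelon form:
[ -5  -5      -1 ]
[  0   2   -23/5 ]
[  0   0  107/10 ]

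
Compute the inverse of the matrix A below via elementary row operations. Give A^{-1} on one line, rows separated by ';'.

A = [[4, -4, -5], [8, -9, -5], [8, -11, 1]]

inverse = [-4 59/16 -25/16; -3 11/4 -5/4; -1 3/4 -1/4]

Gauss-Jordan on [A | I]:
R1 <- (1/4)*R1:  [    1    -1  -5/4  |   1/4     0     0 ]
R2 <- R2 - (8)*R1:  [  0  -1   5  |  -2   1   0 ]
R3 <- R3 - (8)*R1:  [  0  -3  11  |  -2   0   1 ]
R2 <- (1/-1)*R2:  [  0   1  -5  |   2  -1   0 ]
R1 <- R1 - (-1)*R2:  [     1      0  -25/4  |    9/4     -1      0 ]
R3 <- R3 - (-3)*R2:  [  0   0  -4  |   4  -3   1 ]
R3 <- (1/-4)*R3:  [    0     0     1  |    -1   3/4  -1/4 ]
R1 <- R1 - (-25/4)*R3:  [      1       0       0  |      -4   59/16  -25/16 ]
R2 <- R2 - (-5)*R3:  [    0     1     0  |    -3  11/4  -5/4 ]
Right block of [I | A^{-1}] is the inverse:
[ -4  59/16  -25/16 ]
[ -3   11/4    -5/4 ]
[ -1    3/4    -1/4 ]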